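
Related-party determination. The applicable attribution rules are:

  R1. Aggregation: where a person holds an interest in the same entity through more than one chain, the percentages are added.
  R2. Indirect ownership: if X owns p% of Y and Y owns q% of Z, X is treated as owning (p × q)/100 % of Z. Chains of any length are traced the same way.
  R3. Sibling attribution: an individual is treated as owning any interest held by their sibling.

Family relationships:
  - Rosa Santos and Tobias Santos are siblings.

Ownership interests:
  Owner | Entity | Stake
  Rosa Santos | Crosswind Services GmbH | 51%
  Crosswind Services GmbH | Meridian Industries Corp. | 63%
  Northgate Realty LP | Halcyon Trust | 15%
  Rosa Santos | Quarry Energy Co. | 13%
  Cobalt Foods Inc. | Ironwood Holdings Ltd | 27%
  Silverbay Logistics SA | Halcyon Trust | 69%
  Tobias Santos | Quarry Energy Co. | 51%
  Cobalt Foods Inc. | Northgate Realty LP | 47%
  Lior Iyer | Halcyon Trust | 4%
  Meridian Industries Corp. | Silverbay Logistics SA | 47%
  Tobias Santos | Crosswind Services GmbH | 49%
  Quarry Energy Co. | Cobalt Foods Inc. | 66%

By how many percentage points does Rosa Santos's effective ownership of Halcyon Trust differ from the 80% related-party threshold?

By sibling attribution (R3), Rosa Santos is treated as also owning Tobias Santos's interest in Crosswind Services GmbH, giving 51% + 49% = 100%.
By sibling attribution (R3), Rosa Santos is treated as also owning Tobias Santos's interest in Quarry Energy Co, giving 13% + 51% = 64%.
Chain via Crosswind Services GmbH → Meridian Industries Corp. → Silverbay Logistics SA (R2): 100% × 63% × 47% × 69% = 20.4309% of Halcyon Trust.
Chain via Quarry Energy Co. → Cobalt Foods Inc. → Northgate Realty LP (R2): 64% × 66% × 47% × 15% = 2.97792% of Halcyon Trust.
Aggregating (R1): 20.4309% + 2.97792% = 23.40882%.
23.40882% falls short of the 80% threshold by 56.59118 percentage points.

56.59118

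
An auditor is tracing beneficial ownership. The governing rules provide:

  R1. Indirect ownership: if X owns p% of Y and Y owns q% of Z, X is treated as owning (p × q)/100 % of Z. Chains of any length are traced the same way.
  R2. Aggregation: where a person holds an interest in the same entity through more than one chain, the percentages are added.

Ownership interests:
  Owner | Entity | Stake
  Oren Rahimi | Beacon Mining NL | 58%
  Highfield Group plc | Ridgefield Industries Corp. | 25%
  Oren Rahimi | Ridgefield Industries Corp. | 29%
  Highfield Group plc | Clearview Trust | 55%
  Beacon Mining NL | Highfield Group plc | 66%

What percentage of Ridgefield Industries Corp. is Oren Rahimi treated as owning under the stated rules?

38.57%

Chain via Beacon Mining NL → Highfield Group plc (R1): 58% × 66% × 25% = 9.57% of Ridgefield Industries Corp.
Direct interest in Ridgefield Industries Corp: 29%.
Aggregating (R2): 9.57% + 29% = 38.57%.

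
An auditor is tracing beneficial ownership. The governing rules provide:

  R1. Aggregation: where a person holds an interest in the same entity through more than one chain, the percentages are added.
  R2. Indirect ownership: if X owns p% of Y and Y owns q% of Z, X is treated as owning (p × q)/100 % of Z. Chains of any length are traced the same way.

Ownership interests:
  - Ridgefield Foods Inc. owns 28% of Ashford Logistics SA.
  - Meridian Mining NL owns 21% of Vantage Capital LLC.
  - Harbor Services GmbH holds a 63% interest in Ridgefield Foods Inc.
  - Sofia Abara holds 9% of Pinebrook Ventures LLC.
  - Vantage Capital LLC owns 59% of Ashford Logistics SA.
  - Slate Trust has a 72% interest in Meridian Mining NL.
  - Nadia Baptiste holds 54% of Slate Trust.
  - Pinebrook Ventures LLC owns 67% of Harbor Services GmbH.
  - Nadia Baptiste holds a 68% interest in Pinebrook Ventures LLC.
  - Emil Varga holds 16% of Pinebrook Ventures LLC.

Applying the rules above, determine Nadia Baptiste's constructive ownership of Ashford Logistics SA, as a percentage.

12.854016%

Chain via Pinebrook Ventures LLC → Harbor Services GmbH → Ridgefield Foods Inc. (R2): 68% × 67% × 63% × 28% = 8.036784% of Ashford Logistics SA.
Chain via Slate Trust → Meridian Mining NL → Vantage Capital LLC (R2): 54% × 72% × 21% × 59% = 4.817232% of Ashford Logistics SA.
Aggregating (R1): 8.036784% + 4.817232% = 12.854016%.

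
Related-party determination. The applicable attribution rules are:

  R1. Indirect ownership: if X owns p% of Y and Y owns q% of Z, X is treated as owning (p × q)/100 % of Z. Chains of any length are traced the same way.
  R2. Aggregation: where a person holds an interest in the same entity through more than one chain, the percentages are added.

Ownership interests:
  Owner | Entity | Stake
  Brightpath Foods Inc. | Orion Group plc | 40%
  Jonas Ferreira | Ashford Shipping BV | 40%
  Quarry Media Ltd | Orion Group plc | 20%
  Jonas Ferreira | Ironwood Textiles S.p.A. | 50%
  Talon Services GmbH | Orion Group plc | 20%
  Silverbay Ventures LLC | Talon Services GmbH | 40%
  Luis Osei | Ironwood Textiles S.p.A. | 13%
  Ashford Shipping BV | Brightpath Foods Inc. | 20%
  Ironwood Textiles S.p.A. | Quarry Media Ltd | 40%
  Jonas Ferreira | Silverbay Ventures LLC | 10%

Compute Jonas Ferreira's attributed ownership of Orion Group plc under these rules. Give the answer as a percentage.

Chain via Silverbay Ventures LLC → Talon Services GmbH (R1): 10% × 40% × 20% = 0.8% of Orion Group plc.
Chain via Ironwood Textiles S.p.A. → Quarry Media Ltd (R1): 50% × 40% × 20% = 4% of Orion Group plc.
Chain via Ashford Shipping BV → Brightpath Foods Inc. (R1): 40% × 20% × 40% = 3.2% of Orion Group plc.
Aggregating (R2): 0.8% + 4% + 3.2% = 8%.

8%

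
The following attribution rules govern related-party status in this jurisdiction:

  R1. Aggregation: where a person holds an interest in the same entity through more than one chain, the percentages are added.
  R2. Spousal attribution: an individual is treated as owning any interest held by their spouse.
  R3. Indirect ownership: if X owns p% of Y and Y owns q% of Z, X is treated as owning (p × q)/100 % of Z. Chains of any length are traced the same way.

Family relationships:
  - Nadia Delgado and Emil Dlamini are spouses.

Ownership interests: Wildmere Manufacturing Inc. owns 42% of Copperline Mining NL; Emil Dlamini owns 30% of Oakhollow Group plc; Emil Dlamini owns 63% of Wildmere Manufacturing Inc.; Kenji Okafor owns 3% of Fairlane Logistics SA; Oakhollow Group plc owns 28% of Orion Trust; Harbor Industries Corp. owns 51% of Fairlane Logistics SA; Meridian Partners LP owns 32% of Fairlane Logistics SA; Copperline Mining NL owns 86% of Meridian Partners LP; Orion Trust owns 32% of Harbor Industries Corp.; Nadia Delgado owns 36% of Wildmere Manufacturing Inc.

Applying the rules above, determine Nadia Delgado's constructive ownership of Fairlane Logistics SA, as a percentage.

12.813696%

By spousal attribution (R2), Nadia Delgado is treated as also owning Emil Dlamini's interest in Wildmere Manufacturing Inc, giving 36% + 63% = 99%.
By spousal attribution (R2), Nadia Delgado is treated as owning Emil Dlamini's 30% interest in Oakhollow Group plc.
Chain via Wildmere Manufacturing Inc. → Copperline Mining NL → Meridian Partners LP (R3): 99% × 42% × 86% × 32% = 11.442816% of Fairlane Logistics SA.
Chain via Oakhollow Group plc → Orion Trust → Harbor Industries Corp. (R3): 30% × 28% × 32% × 51% = 1.37088% of Fairlane Logistics SA.
Aggregating (R1): 11.442816% + 1.37088% = 12.813696%.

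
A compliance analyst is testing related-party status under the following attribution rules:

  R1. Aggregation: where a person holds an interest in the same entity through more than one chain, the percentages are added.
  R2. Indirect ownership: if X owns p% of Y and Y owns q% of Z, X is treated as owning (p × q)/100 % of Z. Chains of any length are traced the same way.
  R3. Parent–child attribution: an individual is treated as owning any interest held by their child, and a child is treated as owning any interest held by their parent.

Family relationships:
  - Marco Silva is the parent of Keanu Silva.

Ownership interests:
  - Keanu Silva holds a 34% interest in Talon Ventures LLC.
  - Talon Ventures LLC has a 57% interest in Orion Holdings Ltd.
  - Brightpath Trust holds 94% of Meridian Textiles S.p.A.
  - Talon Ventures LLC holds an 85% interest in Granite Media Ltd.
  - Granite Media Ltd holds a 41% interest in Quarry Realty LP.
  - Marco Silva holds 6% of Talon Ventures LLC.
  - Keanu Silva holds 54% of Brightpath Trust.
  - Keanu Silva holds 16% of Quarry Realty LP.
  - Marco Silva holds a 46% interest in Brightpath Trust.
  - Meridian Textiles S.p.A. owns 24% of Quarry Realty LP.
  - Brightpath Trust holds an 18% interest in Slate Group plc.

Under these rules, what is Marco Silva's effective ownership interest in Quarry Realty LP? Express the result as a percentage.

52.5%

By parent–child attribution (R3), Marco Silva is treated as also owning Keanu Silva's interest in Talon Ventures LLC, giving 6% + 34% = 40%.
By parent–child attribution (R3), Marco Silva is treated as also owning Keanu Silva's interest in Brightpath Trust, giving 46% + 54% = 100%.
By parent–child attribution (R3), Marco Silva is treated as owning Keanu Silva's 16% interest in Quarry Realty LP.
Chain via Talon Ventures LLC → Granite Media Ltd (R2): 40% × 85% × 41% = 13.94% of Quarry Realty LP.
Chain via Brightpath Trust → Meridian Textiles S.p.A. (R2): 100% × 94% × 24% = 22.56% of Quarry Realty LP.
Direct interest in Quarry Realty LP: 16%.
Aggregating (R1): 13.94% + 22.56% + 16% = 52.5%.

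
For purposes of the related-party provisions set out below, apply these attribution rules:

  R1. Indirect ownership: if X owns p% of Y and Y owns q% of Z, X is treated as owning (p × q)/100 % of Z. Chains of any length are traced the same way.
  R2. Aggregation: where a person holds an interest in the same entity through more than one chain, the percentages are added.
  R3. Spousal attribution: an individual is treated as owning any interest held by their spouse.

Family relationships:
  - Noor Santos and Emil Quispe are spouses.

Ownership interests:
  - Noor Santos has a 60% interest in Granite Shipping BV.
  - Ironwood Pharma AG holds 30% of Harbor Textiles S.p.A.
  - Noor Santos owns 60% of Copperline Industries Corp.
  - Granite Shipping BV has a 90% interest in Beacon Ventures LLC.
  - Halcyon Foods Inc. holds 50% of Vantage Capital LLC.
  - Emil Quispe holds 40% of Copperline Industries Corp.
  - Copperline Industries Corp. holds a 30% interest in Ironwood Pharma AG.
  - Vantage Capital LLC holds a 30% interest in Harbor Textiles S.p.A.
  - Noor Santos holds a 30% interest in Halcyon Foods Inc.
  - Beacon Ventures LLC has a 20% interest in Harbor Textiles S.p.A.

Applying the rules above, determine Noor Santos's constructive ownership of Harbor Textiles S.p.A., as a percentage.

By spousal attribution (R3), Noor Santos is treated as also owning Emil Quispe's interest in Copperline Industries Corp, giving 60% + 40% = 100%.
Chain via Granite Shipping BV → Beacon Ventures LLC (R1): 60% × 90% × 20% = 10.8% of Harbor Textiles S.p.A.
Chain via Copperline Industries Corp. → Ironwood Pharma AG (R1): 100% × 30% × 30% = 9% of Harbor Textiles S.p.A.
Chain via Halcyon Foods Inc. → Vantage Capital LLC (R1): 30% × 50% × 30% = 4.5% of Harbor Textiles S.p.A.
Aggregating (R2): 10.8% + 9% + 4.5% = 24.3%.

24.3%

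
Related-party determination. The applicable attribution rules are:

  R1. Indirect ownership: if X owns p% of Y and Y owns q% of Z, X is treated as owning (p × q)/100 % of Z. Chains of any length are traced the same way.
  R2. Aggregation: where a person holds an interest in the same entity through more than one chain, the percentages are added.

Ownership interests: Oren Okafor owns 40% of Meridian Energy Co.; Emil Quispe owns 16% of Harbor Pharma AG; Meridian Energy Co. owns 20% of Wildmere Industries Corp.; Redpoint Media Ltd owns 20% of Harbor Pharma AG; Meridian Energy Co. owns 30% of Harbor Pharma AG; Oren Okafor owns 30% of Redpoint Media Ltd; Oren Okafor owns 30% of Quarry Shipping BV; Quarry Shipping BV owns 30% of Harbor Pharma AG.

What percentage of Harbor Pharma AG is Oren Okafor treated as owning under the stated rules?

Chain via Quarry Shipping BV (R1): 30% × 30% = 9% of Harbor Pharma AG.
Chain via Redpoint Media Ltd (R1): 30% × 20% = 6% of Harbor Pharma AG.
Chain via Meridian Energy Co. (R1): 40% × 30% = 12% of Harbor Pharma AG.
Aggregating (R2): 9% + 6% + 12% = 27%.

27%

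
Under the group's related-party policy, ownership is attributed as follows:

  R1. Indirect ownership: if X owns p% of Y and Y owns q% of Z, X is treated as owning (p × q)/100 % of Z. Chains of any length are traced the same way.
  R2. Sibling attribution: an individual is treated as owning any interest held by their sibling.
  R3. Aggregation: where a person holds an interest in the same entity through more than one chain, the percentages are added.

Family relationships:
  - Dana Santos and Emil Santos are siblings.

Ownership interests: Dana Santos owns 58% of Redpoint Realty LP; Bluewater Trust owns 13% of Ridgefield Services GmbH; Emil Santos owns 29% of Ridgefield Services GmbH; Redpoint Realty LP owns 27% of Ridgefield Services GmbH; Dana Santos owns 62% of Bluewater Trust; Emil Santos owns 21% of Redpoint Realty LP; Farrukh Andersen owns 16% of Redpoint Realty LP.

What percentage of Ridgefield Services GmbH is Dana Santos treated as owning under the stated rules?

By sibling attribution (R2), Dana Santos is treated as also owning Emil Santos's interest in Redpoint Realty LP, giving 58% + 21% = 79%.
By sibling attribution (R2), Dana Santos is treated as owning Emil Santos's 29% interest in Ridgefield Services GmbH.
Chain via Bluewater Trust (R1): 62% × 13% = 8.06% of Ridgefield Services GmbH.
Chain via Redpoint Realty LP (R1): 79% × 27% = 21.33% of Ridgefield Services GmbH.
Direct interest in Ridgefield Services GmbH: 29%.
Aggregating (R3): 8.06% + 21.33% + 29% = 58.39%.

58.39%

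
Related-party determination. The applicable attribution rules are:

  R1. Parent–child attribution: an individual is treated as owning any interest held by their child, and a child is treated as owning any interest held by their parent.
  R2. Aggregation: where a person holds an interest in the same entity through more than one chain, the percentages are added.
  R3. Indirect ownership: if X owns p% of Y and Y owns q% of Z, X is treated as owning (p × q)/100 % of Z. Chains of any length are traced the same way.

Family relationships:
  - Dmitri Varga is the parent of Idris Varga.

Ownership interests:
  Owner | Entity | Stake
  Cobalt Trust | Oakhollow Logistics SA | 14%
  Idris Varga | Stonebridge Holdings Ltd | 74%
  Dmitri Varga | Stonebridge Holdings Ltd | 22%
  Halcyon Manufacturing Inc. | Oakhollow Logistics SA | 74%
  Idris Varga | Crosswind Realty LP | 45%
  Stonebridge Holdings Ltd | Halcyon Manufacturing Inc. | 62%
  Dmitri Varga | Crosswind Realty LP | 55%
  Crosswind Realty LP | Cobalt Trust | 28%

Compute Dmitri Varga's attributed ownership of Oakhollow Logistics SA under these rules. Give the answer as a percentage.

47.9648%

By parent–child attribution (R1), Dmitri Varga is treated as also owning Idris Varga's interest in Stonebridge Holdings Ltd, giving 22% + 74% = 96%.
By parent–child attribution (R1), Dmitri Varga is treated as also owning Idris Varga's interest in Crosswind Realty LP, giving 55% + 45% = 100%.
Chain via Stonebridge Holdings Ltd → Halcyon Manufacturing Inc. (R3): 96% × 62% × 74% = 44.0448% of Oakhollow Logistics SA.
Chain via Crosswind Realty LP → Cobalt Trust (R3): 100% × 28% × 14% = 3.92% of Oakhollow Logistics SA.
Aggregating (R2): 44.0448% + 3.92% = 47.9648%.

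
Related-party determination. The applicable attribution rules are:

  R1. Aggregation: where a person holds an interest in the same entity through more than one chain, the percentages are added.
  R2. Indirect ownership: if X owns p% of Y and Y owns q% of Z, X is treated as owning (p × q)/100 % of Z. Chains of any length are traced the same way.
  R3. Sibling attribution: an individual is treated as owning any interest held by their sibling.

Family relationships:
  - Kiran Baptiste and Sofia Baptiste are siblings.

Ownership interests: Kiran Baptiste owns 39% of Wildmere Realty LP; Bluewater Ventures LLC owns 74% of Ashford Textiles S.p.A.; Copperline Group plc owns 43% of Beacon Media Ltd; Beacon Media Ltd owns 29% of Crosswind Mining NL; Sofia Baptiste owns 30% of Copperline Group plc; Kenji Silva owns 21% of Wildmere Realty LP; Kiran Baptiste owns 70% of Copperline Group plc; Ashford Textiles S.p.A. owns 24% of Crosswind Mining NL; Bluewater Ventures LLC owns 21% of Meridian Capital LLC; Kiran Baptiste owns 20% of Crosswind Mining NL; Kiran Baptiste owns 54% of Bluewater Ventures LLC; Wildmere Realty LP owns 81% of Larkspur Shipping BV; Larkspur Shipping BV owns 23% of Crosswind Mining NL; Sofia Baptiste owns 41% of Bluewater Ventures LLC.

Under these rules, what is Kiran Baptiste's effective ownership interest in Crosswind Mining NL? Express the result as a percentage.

56.6077%

By sibling attribution (R3), Kiran Baptiste is treated as also owning Sofia Baptiste's interest in Bluewater Ventures LLC, giving 54% + 41% = 95%.
By sibling attribution (R3), Kiran Baptiste is treated as also owning Sofia Baptiste's interest in Copperline Group plc, giving 70% + 30% = 100%.
Chain via Wildmere Realty LP → Larkspur Shipping BV (R2): 39% × 81% × 23% = 7.2657% of Crosswind Mining NL.
Chain via Bluewater Ventures LLC → Ashford Textiles S.p.A. (R2): 95% × 74% × 24% = 16.872% of Crosswind Mining NL.
Chain via Copperline Group plc → Beacon Media Ltd (R2): 100% × 43% × 29% = 12.47% of Crosswind Mining NL.
Direct interest in Crosswind Mining NL: 20%.
Aggregating (R1): 7.2657% + 16.872% + 12.47% + 20% = 56.6077%.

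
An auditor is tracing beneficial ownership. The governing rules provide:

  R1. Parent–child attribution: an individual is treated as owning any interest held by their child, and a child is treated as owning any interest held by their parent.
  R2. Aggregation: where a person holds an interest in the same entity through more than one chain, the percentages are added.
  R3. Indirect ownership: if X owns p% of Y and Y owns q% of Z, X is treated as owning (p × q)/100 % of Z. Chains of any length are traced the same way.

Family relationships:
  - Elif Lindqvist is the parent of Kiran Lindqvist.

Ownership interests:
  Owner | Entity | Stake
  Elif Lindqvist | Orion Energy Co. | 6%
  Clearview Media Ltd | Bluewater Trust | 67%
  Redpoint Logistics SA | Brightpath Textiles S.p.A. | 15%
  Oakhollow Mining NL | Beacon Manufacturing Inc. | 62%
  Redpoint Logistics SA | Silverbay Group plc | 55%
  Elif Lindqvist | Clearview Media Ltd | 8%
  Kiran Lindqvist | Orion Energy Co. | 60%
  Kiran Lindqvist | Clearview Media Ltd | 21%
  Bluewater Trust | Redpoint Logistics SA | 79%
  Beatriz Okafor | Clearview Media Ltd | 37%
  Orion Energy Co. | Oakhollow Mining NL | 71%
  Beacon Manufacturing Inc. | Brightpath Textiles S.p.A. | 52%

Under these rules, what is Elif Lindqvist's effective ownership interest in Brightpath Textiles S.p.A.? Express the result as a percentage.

17.410119%

By parent–child attribution (R1), Elif Lindqvist is treated as also owning Kiran Lindqvist's interest in Orion Energy Co, giving 6% + 60% = 66%.
By parent–child attribution (R1), Elif Lindqvist is treated as also owning Kiran Lindqvist's interest in Clearview Media Ltd, giving 8% + 21% = 29%.
Chain via Orion Energy Co. → Oakhollow Mining NL → Beacon Manufacturing Inc. (R3): 66% × 71% × 62% × 52% = 15.107664% of Brightpath Textiles S.p.A.
Chain via Clearview Media Ltd → Bluewater Trust → Redpoint Logistics SA (R3): 29% × 67% × 79% × 15% = 2.302455% of Brightpath Textiles S.p.A.
Aggregating (R2): 15.107664% + 2.302455% = 17.410119%.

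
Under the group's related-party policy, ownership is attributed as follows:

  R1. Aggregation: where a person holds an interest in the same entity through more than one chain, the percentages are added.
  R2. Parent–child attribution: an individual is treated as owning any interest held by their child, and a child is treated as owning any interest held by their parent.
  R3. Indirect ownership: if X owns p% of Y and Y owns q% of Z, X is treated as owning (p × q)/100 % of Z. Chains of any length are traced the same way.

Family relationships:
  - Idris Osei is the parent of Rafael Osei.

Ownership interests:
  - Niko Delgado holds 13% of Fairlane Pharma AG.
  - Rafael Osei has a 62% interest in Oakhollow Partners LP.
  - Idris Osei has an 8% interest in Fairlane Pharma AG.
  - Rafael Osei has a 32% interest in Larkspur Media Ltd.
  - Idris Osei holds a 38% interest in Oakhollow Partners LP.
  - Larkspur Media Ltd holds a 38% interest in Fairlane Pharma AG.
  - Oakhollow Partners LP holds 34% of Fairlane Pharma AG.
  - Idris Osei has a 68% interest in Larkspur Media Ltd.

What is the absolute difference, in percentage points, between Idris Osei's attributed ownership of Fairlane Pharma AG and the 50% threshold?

30

By parent–child attribution (R2), Idris Osei is treated as also owning Rafael Osei's interest in Oakhollow Partners LP, giving 38% + 62% = 100%.
By parent–child attribution (R2), Idris Osei is treated as also owning Rafael Osei's interest in Larkspur Media Ltd, giving 68% + 32% = 100%.
Chain via Oakhollow Partners LP (R3): 100% × 34% = 34% of Fairlane Pharma AG.
Chain via Larkspur Media Ltd (R3): 100% × 38% = 38% of Fairlane Pharma AG.
Direct interest in Fairlane Pharma AG: 8%.
Aggregating (R1): 34% + 38% + 8% = 80%.
80% exceeds the 50% threshold by 30 percentage points.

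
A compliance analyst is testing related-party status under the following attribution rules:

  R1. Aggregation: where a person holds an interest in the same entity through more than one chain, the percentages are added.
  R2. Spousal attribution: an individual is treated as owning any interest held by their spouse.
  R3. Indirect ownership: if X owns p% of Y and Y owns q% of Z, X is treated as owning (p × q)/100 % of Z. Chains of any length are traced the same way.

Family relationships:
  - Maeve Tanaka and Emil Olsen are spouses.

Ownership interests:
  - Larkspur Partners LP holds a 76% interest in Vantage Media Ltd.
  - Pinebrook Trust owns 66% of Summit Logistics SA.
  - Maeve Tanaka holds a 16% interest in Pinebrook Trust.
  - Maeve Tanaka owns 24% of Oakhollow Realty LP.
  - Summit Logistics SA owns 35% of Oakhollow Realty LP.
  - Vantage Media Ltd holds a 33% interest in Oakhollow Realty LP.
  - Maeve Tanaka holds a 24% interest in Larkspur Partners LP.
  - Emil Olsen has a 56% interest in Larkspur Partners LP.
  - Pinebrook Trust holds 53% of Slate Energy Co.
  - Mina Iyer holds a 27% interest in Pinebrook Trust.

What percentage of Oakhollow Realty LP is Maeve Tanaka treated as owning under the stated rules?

47.76%

By spousal attribution (R2), Maeve Tanaka is treated as also owning Emil Olsen's interest in Larkspur Partners LP, giving 24% + 56% = 80%.
Chain via Pinebrook Trust → Summit Logistics SA (R3): 16% × 66% × 35% = 3.696% of Oakhollow Realty LP.
Chain via Larkspur Partners LP → Vantage Media Ltd (R3): 80% × 76% × 33% = 20.064% of Oakhollow Realty LP.
Direct interest in Oakhollow Realty LP: 24%.
Aggregating (R1): 3.696% + 20.064% + 24% = 47.76%.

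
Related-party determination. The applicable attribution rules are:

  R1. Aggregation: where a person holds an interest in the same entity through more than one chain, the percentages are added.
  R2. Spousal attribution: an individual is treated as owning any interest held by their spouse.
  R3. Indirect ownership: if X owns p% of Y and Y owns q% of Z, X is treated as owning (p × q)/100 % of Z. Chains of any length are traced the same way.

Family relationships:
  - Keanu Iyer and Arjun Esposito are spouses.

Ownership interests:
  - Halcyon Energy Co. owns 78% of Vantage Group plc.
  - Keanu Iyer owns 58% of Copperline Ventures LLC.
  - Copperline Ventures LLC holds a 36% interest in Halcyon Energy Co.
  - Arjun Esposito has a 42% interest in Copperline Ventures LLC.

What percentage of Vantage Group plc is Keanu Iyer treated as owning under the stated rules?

By spousal attribution (R2), Keanu Iyer is treated as also owning Arjun Esposito's interest in Copperline Ventures LLC, giving 58% + 42% = 100%.
Chain via Copperline Ventures LLC → Halcyon Energy Co. (R3): 100% × 36% × 78% = 28.08% of Vantage Group plc.

28.08%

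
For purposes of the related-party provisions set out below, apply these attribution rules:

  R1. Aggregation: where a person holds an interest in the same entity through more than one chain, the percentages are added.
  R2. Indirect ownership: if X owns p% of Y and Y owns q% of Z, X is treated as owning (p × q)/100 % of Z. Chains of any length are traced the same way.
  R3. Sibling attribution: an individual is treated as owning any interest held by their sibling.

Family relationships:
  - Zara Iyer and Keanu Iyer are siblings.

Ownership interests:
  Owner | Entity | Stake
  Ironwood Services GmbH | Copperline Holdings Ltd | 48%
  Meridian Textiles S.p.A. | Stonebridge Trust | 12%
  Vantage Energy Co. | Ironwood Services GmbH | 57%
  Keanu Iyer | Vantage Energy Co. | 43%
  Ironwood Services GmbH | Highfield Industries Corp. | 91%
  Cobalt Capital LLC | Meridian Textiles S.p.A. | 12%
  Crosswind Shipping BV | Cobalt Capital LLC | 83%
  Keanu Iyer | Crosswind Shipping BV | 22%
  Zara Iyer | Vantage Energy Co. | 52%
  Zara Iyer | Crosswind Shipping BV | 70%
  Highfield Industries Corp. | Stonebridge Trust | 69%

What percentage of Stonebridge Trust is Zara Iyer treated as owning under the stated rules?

By sibling attribution (R3), Zara Iyer is treated as also owning Keanu Iyer's interest in Crosswind Shipping BV, giving 70% + 22% = 92%.
By sibling attribution (R3), Zara Iyer is treated as also owning Keanu Iyer's interest in Vantage Energy Co, giving 52% + 43% = 95%.
Chain via Crosswind Shipping BV → Cobalt Capital LLC → Meridian Textiles S.p.A. (R2): 92% × 83% × 12% × 12% = 1.099584% of Stonebridge Trust.
Chain via Vantage Energy Co. → Ironwood Services GmbH → Highfield Industries Corp. (R2): 95% × 57% × 91% × 69% = 34.000785% of Stonebridge Trust.
Aggregating (R1): 1.099584% + 34.000785% = 35.100369%.

35.100369%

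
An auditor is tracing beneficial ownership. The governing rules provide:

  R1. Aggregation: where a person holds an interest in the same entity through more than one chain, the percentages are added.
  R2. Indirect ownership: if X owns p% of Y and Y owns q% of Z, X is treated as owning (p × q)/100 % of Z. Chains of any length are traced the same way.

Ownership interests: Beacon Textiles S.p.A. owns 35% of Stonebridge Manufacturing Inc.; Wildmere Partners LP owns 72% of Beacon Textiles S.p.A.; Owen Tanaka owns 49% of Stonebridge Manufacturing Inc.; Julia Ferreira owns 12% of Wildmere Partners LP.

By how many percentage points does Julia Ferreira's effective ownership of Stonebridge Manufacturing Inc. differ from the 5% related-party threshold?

Chain via Wildmere Partners LP → Beacon Textiles S.p.A. (R2): 12% × 72% × 35% = 3.024% of Stonebridge Manufacturing Inc.
3.024% falls short of the 5% threshold by 1.976 percentage points.

1.976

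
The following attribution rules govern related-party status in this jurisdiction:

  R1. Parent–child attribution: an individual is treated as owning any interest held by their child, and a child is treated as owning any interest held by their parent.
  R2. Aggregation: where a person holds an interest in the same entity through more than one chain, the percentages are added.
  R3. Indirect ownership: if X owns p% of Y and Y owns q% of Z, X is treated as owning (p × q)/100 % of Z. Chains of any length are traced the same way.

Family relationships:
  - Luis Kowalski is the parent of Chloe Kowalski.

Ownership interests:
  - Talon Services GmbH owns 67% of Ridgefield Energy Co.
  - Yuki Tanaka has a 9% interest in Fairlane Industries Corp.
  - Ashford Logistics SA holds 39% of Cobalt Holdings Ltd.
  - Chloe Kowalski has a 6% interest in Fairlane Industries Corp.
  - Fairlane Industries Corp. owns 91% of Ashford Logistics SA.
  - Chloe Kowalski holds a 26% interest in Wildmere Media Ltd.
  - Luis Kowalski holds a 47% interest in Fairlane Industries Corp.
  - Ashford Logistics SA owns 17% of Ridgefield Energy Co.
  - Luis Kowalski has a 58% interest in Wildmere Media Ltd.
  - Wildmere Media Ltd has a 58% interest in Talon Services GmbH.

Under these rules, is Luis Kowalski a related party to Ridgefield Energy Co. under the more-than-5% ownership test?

By parent–child attribution (R1), Luis Kowalski is treated as also owning Chloe Kowalski's interest in Fairlane Industries Corp, giving 47% + 6% = 53%.
By parent–child attribution (R1), Luis Kowalski is treated as also owning Chloe Kowalski's interest in Wildmere Media Ltd, giving 58% + 26% = 84%.
Chain via Fairlane Industries Corp. → Ashford Logistics SA (R3): 53% × 91% × 17% = 8.1991% of Ridgefield Energy Co.
Chain via Wildmere Media Ltd → Talon Services GmbH (R3): 84% × 58% × 67% = 32.6424% of Ridgefield Energy Co.
Aggregating (R2): 8.1991% + 32.6424% = 40.8415%.
40.8415% exceeds the 5% threshold, so Luis is a related party to Ridgefield Energy Co.

Yes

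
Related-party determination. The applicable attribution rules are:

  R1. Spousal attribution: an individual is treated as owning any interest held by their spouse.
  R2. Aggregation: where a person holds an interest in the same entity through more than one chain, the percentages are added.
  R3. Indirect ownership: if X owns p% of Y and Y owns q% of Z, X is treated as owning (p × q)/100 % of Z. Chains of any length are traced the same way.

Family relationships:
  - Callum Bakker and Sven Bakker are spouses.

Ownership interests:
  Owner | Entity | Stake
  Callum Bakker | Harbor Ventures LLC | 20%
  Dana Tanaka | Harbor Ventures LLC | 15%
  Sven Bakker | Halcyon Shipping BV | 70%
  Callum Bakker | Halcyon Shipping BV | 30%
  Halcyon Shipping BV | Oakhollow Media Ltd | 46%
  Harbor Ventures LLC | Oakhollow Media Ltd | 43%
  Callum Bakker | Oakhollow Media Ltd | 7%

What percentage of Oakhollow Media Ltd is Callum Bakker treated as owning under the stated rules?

By spousal attribution (R1), Callum Bakker is treated as also owning Sven Bakker's interest in Halcyon Shipping BV, giving 30% + 70% = 100%.
Chain via Halcyon Shipping BV (R3): 100% × 46% = 46% of Oakhollow Media Ltd.
Chain via Harbor Ventures LLC (R3): 20% × 43% = 8.6% of Oakhollow Media Ltd.
Direct interest in Oakhollow Media Ltd: 7%.
Aggregating (R2): 46% + 8.6% + 7% = 61.6%.

61.6%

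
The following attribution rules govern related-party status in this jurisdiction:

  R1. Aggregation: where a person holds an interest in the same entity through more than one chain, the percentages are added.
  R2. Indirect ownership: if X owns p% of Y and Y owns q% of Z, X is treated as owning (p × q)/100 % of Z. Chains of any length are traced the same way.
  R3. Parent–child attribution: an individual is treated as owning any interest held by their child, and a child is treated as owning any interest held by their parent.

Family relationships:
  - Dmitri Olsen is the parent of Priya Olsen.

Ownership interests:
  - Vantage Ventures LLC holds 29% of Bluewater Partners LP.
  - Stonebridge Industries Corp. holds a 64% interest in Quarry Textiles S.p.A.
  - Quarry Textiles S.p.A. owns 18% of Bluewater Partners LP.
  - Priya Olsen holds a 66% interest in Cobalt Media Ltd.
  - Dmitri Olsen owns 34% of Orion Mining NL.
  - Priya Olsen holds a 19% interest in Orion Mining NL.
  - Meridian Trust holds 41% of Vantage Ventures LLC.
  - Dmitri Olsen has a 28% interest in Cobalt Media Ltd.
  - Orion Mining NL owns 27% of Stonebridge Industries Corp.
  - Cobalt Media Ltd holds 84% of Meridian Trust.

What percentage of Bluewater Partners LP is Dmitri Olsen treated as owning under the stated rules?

11.036856%

By parent–child attribution (R3), Dmitri Olsen is treated as also owning Priya Olsen's interest in Cobalt Media Ltd, giving 28% + 66% = 94%.
By parent–child attribution (R3), Dmitri Olsen is treated as also owning Priya Olsen's interest in Orion Mining NL, giving 34% + 19% = 53%.
Chain via Cobalt Media Ltd → Meridian Trust → Vantage Ventures LLC (R2): 94% × 84% × 41% × 29% = 9.388344% of Bluewater Partners LP.
Chain via Orion Mining NL → Stonebridge Industries Corp. → Quarry Textiles S.p.A. (R2): 53% × 27% × 64% × 18% = 1.648512% of Bluewater Partners LP.
Aggregating (R1): 9.388344% + 1.648512% = 11.036856%.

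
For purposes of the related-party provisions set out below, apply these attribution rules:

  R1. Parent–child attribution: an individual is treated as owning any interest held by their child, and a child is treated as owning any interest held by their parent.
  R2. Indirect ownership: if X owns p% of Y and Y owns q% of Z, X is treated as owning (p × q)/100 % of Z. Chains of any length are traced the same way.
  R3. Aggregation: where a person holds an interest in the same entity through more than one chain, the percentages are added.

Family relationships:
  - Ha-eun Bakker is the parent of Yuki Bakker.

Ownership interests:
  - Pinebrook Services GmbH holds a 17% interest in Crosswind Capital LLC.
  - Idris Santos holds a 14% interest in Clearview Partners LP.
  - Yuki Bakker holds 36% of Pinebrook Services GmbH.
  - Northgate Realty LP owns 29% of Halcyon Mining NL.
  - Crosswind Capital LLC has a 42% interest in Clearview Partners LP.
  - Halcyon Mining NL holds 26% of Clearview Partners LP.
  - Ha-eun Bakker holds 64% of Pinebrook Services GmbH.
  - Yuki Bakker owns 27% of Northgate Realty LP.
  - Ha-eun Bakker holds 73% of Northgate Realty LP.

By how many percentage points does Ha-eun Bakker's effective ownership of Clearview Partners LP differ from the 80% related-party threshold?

By parent–child attribution (R1), Ha-eun Bakker is treated as also owning Yuki Bakker's interest in Pinebrook Services GmbH, giving 64% + 36% = 100%.
By parent–child attribution (R1), Ha-eun Bakker is treated as also owning Yuki Bakker's interest in Northgate Realty LP, giving 73% + 27% = 100%.
Chain via Pinebrook Services GmbH → Crosswind Capital LLC (R2): 100% × 17% × 42% = 7.14% of Clearview Partners LP.
Chain via Northgate Realty LP → Halcyon Mining NL (R2): 100% × 29% × 26% = 7.54% of Clearview Partners LP.
Aggregating (R3): 7.14% + 7.54% = 14.68%.
14.68% falls short of the 80% threshold by 65.32 percentage points.

65.32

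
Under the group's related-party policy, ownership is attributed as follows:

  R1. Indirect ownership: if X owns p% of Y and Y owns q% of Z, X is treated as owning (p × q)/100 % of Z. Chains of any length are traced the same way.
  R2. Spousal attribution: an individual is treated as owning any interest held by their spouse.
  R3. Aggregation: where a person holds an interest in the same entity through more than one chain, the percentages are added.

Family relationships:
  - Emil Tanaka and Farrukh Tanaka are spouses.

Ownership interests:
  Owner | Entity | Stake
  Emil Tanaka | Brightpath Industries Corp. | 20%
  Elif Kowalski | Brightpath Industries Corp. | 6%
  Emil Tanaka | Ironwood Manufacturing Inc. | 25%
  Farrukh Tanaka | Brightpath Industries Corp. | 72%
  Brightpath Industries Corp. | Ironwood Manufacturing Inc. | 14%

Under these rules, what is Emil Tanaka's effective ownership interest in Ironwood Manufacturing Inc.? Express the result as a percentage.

By spousal attribution (R2), Emil Tanaka is treated as also owning Farrukh Tanaka's interest in Brightpath Industries Corp, giving 20% + 72% = 92%.
Chain via Brightpath Industries Corp. (R1): 92% × 14% = 12.88% of Ironwood Manufacturing Inc.
Direct interest in Ironwood Manufacturing Inc: 25%.
Aggregating (R3): 12.88% + 25% = 37.88%.

37.88%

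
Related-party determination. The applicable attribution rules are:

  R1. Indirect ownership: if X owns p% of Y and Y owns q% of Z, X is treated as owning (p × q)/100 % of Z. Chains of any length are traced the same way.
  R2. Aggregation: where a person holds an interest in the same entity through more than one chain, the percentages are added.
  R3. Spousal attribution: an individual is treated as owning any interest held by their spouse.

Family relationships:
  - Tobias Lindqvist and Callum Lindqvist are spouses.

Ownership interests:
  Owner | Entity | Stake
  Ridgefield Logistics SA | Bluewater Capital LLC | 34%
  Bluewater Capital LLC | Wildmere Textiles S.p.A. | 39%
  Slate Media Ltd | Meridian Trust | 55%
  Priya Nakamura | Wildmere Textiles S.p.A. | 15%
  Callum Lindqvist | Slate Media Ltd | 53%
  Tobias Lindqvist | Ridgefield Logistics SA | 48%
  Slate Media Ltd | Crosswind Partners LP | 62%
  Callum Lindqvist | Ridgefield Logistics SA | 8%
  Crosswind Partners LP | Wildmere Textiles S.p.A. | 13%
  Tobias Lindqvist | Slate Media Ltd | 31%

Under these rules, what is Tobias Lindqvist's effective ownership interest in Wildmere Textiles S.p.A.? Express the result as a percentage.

14.196%

By spousal attribution (R3), Tobias Lindqvist is treated as also owning Callum Lindqvist's interest in Ridgefield Logistics SA, giving 48% + 8% = 56%.
By spousal attribution (R3), Tobias Lindqvist is treated as also owning Callum Lindqvist's interest in Slate Media Ltd, giving 31% + 53% = 84%.
Chain via Ridgefield Logistics SA → Bluewater Capital LLC (R1): 56% × 34% × 39% = 7.4256% of Wildmere Textiles S.p.A.
Chain via Slate Media Ltd → Crosswind Partners LP (R1): 84% × 62% × 13% = 6.7704% of Wildmere Textiles S.p.A.
Aggregating (R2): 7.4256% + 6.7704% = 14.196%.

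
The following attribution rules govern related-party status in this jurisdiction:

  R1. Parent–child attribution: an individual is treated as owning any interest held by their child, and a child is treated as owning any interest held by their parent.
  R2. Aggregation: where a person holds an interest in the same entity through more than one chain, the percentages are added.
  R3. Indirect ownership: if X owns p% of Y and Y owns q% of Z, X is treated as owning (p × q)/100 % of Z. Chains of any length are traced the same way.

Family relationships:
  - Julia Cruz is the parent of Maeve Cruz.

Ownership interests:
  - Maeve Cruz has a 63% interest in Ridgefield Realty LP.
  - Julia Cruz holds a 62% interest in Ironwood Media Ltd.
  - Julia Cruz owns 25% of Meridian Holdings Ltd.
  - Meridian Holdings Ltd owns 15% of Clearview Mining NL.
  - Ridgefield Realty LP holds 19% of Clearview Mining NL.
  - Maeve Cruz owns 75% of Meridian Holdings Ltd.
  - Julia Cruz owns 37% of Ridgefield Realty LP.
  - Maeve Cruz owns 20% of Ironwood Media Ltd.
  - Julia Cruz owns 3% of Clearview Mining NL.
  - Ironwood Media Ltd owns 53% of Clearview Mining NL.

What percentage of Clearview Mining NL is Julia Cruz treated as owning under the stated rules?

80.46%

By parent–child attribution (R1), Julia Cruz is treated as also owning Maeve Cruz's interest in Ridgefield Realty LP, giving 37% + 63% = 100%.
By parent–child attribution (R1), Julia Cruz is treated as also owning Maeve Cruz's interest in Ironwood Media Ltd, giving 62% + 20% = 82%.
By parent–child attribution (R1), Julia Cruz is treated as also owning Maeve Cruz's interest in Meridian Holdings Ltd, giving 25% + 75% = 100%.
Chain via Ridgefield Realty LP (R3): 100% × 19% = 19% of Clearview Mining NL.
Chain via Ironwood Media Ltd (R3): 82% × 53% = 43.46% of Clearview Mining NL.
Chain via Meridian Holdings Ltd (R3): 100% × 15% = 15% of Clearview Mining NL.
Direct interest in Clearview Mining NL: 3%.
Aggregating (R2): 19% + 43.46% + 15% + 3% = 80.46%.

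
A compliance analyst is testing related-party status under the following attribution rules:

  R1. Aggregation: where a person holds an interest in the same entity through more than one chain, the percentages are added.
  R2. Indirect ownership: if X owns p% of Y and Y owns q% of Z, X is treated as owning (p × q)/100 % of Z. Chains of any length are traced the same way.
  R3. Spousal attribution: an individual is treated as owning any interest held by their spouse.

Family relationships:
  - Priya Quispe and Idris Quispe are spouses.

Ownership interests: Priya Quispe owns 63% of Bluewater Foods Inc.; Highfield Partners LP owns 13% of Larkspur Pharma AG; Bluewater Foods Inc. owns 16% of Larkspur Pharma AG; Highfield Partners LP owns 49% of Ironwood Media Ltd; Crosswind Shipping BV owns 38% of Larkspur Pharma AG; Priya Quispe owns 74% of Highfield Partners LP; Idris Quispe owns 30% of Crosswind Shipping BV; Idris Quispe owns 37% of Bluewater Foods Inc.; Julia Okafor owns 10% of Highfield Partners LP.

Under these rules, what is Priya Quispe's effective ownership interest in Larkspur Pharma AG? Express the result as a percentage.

By spousal attribution (R3), Priya Quispe is treated as also owning Idris Quispe's interest in Bluewater Foods Inc, giving 63% + 37% = 100%.
By spousal attribution (R3), Priya Quispe is treated as owning Idris Quispe's 30% interest in Crosswind Shipping BV.
Chain via Bluewater Foods Inc. (R2): 100% × 16% = 16% of Larkspur Pharma AG.
Chain via Highfield Partners LP (R2): 74% × 13% = 9.62% of Larkspur Pharma AG.
Chain via Crosswind Shipping BV (R2): 30% × 38% = 11.4% of Larkspur Pharma AG.
Aggregating (R1): 16% + 9.62% + 11.4% = 37.02%.

37.02%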